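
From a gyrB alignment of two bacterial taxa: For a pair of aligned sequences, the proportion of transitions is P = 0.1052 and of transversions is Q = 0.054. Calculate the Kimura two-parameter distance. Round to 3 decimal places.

0.182

Under the Kimura two-parameter model, d = −½ ln(1 − 2P − Q) − ¼ ln(1 − 2Q).
1 − 2P − Q = 0.7356, giving −½ ln(0.7356) = 0.153534.
1 − 2Q = 0.892, giving −¼ ln(0.892) = 0.028572.
d = 0.153534 + 0.028572 = 0.182106.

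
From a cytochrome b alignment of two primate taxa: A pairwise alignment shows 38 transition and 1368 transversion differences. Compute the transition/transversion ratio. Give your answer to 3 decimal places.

0.028

R = 38/1368 = 0.027777… ≈ 0.028 (to 3 d.p.).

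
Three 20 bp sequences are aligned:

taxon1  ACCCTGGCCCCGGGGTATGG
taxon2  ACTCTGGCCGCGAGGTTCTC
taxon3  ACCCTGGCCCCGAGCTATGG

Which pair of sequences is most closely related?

taxon1 and taxon3

taxon1–taxon2: 7/20 differ, p = 0.350, d = 0.471.
taxon1–taxon3: 2/20 differ, p = 0.100, d = 0.107.
taxon2–taxon3: 7/20 differ, p = 0.350, d = 0.471.
The smallest distance is between taxon1 and taxon3.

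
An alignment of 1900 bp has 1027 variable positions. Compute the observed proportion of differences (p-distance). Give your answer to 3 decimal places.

p = 1027/1900 = 0.540526… ≈ 0.541 (to 3 d.p.).

0.541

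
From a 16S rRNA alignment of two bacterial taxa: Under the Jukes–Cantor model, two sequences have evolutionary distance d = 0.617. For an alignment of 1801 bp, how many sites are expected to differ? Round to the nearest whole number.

Invert JC69: p = (3/4)(1 − e^(−4d/3)) = 0.75 × (1 − e^(-0.822667)) = 0.75 × (1 − 0.439259) = 0.420556.
Expected differing sites = pL ≈ 0.420556 × 1801 = 757.421356 ≈ 757.

757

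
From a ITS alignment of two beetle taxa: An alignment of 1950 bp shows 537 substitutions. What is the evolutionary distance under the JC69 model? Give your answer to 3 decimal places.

p = 537/1950 ≈ 0.275385.
d = −(3/4) ln(1 − 4p/3) = −0.75 ln(1 − 0.36718) = −0.75 ln(0.63282)
  = −0.75 × (-0.457569) = 0.343177 substitutions/site.

0.343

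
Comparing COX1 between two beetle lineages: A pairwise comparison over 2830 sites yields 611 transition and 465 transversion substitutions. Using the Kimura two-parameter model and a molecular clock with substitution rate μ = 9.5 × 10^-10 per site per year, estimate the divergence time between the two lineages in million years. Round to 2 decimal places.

P = 611/2830 ≈ 0.215901 and Q = 465/2830 ≈ 0.164311.
Under the Kimura two-parameter model, d = −½ ln(1 − 2P − Q) − ¼ ln(1 − 2Q).
1 − 2P − Q = 0.403887, giving −½ ln(0.403887) = 0.453310.
1 − 2Q = 0.671378, giving −¼ ln(0.671378) = 0.099606.
d = 0.453310 + 0.099606 = 0.552916.
Under a molecular clock d = 2μt, so t = d/(2μ) = 0.552916 / (2 × 9.5 × 10^-10) = 291.01 million years.

291.01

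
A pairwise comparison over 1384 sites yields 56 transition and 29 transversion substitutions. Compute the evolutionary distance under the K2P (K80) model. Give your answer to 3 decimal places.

0.064

P = 56/1384 ≈ 0.040462 and Q = 29/1384 ≈ 0.020954.
Under the Kimura two-parameter model, d = −½ ln(1 − 2P − Q) − ¼ ln(1 − 2Q).
1 − 2P − Q = 0.898122, giving −½ ln(0.898122) = 0.053725.
1 − 2Q = 0.958092, giving −¼ ln(0.958092) = 0.010703.
d = 0.053725 + 0.010703 = 0.064428.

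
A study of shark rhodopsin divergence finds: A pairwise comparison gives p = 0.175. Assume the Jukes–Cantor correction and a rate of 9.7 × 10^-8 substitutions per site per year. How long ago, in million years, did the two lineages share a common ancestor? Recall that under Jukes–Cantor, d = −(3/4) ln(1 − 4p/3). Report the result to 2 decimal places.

d = −(3/4) ln(1 − 4p/3) = −0.75 ln(1 − 0.233333) = −0.75 ln(0.766667)
  = −0.75 × (-0.265703) = 0.199277 substitutions/site.
Under a molecular clock d = 2μt, so t = d/(2μ) = 0.199277 / (2 × 9.7 × 10^-8) = 1.03 million years.

1.03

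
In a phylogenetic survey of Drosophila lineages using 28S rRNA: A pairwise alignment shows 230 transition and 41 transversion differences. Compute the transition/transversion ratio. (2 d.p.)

R = 230/41 = 5.609756… ≈ 5.61 (to 2 d.p.).

5.61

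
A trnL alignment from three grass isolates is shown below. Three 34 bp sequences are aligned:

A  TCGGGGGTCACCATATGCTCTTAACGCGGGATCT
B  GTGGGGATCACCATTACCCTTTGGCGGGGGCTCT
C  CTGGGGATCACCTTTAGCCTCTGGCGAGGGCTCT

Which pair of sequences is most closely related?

B and C

A–B: 12/34 differ, p = 0.353, d = 0.477.
A–C: 13/34 differ, p = 0.382, d = 0.535.
B–C: 5/34 differ, p = 0.147, d = 0.164.
The smallest distance is between B and C.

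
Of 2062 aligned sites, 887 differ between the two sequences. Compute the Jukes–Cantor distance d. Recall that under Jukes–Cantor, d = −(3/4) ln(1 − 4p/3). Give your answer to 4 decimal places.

0.6392

p = 887/2062 ≈ 0.430165.
d = −(3/4) ln(1 − 4p/3) = −0.75 ln(1 − 0.573553) = −0.75 ln(0.426447)
  = −0.75 × (-0.852267) = 0.639200 substitutions/site.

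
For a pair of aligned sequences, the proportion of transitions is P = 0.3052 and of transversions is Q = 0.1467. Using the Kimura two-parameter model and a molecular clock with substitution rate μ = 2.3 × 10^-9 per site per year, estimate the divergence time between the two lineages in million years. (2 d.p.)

172.69

Under the Kimura two-parameter model, d = −½ ln(1 − 2P − Q) − ¼ ln(1 − 2Q).
1 − 2P − Q = 0.2429, giving −½ ln(0.2429) = 0.707553.
1 − 2Q = 0.7066, giving −¼ ln(0.7066) = 0.086823.
d = 0.707553 + 0.086823 = 0.794376.
Under a molecular clock d = 2μt, so t = d/(2μ) = 0.794376 / (2 × 2.3 × 10^-9) = 172.69 million years.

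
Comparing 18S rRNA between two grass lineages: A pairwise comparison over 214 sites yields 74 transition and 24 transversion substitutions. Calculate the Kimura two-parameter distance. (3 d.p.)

0.878

P = 74/214 ≈ 0.345794 and Q = 24/214 ≈ 0.11215.
Under the Kimura two-parameter model, d = −½ ln(1 − 2P − Q) − ¼ ln(1 − 2Q).
1 − 2P − Q = 0.196262, giving −½ ln(0.196262) = 0.814152.
1 − 2Q = 0.7757, giving −¼ ln(0.7757) = 0.063497.
d = 0.814152 + 0.063497 = 0.877649.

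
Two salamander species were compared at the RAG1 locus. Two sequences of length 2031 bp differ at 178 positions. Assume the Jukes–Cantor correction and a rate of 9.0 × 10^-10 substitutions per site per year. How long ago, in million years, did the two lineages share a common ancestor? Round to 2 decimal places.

p = 178/2031 ≈ 0.087642.
d = −(3/4) ln(1 − 4p/3) = −0.75 ln(1 − 0.116856) = −0.75 ln(0.883144)
  = −0.75 × (-0.124267) = 0.093200 substitutions/site.
Under a molecular clock d = 2μt, so t = d/(2μ) = 0.093200 / (2 × 9.0 × 10^-10) = 51.78 million years.

51.78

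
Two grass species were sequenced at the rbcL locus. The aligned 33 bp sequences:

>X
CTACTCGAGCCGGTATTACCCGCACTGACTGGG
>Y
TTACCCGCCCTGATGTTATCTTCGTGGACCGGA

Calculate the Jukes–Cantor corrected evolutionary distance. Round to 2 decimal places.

The sequences differ at 15 of 33 sites, so p = 15/33 ≈ 0.454545.
d = −(3/4) ln(1 − 4p/3) = −0.75 ln(1 − 0.60606) = −0.75 ln(0.39394)
  = −0.75 × (-0.931557) = 0.698668 substitutions/site.

0.70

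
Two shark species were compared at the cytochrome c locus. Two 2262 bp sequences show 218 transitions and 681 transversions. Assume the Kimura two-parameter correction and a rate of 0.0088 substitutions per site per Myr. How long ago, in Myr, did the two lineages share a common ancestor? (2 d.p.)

32.43

P = 218/2262 ≈ 0.096375 and Q = 681/2262 ≈ 0.301061.
Under the Kimura two-parameter model, d = −½ ln(1 − 2P − Q) − ¼ ln(1 − 2Q).
1 − 2P − Q = 0.506189, giving −½ ln(0.506189) = 0.340423.
1 − 2Q = 0.397878, giving −¼ ln(0.397878) = 0.230402.
d = 0.340423 + 0.230402 = 0.570825.
Under a molecular clock d = 2μt, so t = d/(2μ) = 0.570825 / (2 × 0.0088) = 32.43 Myr.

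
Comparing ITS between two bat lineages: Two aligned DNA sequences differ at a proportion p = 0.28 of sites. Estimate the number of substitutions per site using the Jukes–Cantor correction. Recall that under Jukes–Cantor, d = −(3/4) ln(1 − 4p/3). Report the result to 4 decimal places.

d = −(3/4) ln(1 − 4p/3) = −0.75 ln(1 − 0.373333) = −0.75 ln(0.626667)
  = −0.75 × (-0.467340) = 0.350505 substitutions/site.

0.3505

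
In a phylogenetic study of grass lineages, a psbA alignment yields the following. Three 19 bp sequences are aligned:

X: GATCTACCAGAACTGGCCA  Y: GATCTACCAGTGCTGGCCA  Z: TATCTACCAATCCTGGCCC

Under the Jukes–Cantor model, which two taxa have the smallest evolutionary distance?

X–Y: 2/19 differ, p = 0.105, d = 0.113.
X–Z: 5/19 differ, p = 0.263, d = 0.324.
Y–Z: 4/19 differ, p = 0.211, d = 0.247.
The smallest distance is between X and Y.

X and Y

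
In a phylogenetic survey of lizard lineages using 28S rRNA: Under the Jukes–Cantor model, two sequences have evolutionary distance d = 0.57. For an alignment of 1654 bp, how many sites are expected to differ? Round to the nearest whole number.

Invert JC69: p = (3/4)(1 − e^(−4d/3)) = 0.75 × (1 − e^(-0.76)) = 0.75 × (1 − 0.467666) = 0.399251.
Expected differing sites = pL ≈ 0.399251 × 1654 = 660.361154 ≈ 660.

660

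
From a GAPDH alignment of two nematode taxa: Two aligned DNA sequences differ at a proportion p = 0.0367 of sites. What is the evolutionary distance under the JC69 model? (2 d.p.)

0.04

d = −(3/4) ln(1 − 4p/3) = −0.75 ln(1 − 0.048933) = −0.75 ln(0.951067)
  = −0.75 × (-0.050171) = 0.037628 substitutions/site.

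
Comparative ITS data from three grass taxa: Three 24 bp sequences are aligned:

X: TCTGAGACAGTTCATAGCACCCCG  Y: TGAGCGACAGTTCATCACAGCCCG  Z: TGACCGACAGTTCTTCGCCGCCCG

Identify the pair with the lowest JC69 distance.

X–Y: 6/24 differ, p = 0.250, d = 0.304.
X–Z: 8/24 differ, p = 0.333, d = 0.441.
Y–Z: 4/24 differ, p = 0.167, d = 0.188.
The smallest distance is between Y and Z.

Y and Z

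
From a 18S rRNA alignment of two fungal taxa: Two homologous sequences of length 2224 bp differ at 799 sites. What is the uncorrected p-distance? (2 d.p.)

p = 799/2224 = 0.359262… ≈ 0.36 (to 2 d.p.).

0.36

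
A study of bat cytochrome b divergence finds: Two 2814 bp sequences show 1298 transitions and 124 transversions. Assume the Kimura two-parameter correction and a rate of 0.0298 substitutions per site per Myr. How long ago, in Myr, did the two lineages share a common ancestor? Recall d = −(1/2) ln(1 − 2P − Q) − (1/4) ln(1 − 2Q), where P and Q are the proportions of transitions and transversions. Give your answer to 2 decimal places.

P = 1298/2814 ≈ 0.461265 and Q = 124/2814 ≈ 0.044065.
Under the Kimura two-parameter model, d = −½ ln(1 − 2P − Q) − ¼ ln(1 − 2Q).
1 − 2P − Q = 0.033405, giving −½ ln(0.033405) = 1.699525.
1 − 2Q = 0.91187, giving −¼ ln(0.91187) = 0.023064.
d = 1.699525 + 0.023064 = 1.722589.
Under a molecular clock d = 2μt, so t = d/(2μ) = 1.722589 / (2 × 0.0298) = 28.90 Myr.

28.90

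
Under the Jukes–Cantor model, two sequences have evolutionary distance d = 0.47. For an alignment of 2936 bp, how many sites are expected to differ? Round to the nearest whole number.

1025

Invert JC69: p = (3/4)(1 − e^(−4d/3)) = 0.75 × (1 − e^(-0.626667)) = 0.75 × (1 − 0.534370) = 0.349223.
Expected differing sites = pL ≈ 0.349223 × 2936 = 1025.318728 ≈ 1025.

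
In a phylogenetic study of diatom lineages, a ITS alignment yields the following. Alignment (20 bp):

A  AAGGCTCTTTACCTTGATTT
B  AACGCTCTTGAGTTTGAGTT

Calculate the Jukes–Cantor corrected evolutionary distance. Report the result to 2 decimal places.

The sequences differ at 5 of 20 sites (3, 10, 12, 13, 18), so p = 5/20 = 0.25.
d = −(3/4) ln(1 − 4p/3) = −0.75 ln(1 − 0.333333) = −0.75 ln(0.666667)
  = −0.75 × (-0.405465) = 0.304099 substitutions/site.

0.30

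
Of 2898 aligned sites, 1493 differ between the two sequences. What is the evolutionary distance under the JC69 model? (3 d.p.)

0.871

p = 1493/2898 ≈ 0.515183.
d = −(3/4) ln(1 − 4p/3) = −0.75 ln(1 − 0.686911) = −0.75 ln(0.313089)
  = −0.75 × (-1.161268) = 0.870951 substitutions/site.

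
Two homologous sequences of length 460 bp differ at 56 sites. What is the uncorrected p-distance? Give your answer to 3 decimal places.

0.122

p = 56/460 = 0.121739… ≈ 0.122 (to 3 d.p.).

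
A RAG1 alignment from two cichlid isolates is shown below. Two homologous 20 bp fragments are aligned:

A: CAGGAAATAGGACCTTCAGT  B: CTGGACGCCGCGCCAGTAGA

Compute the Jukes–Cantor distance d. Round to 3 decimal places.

The sequences differ at 11 of 20 sites, so p = 11/20 = 0.55.
d = −(3/4) ln(1 − 4p/3) = −0.75 ln(1 − 0.733333) = −0.75 ln(0.266667)
  = −0.75 × (-1.321755) = 0.991316 substitutions/site.

0.991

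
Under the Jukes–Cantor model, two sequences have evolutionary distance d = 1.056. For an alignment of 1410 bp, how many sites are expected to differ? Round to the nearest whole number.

799

Invert JC69: p = (3/4)(1 − e^(−4d/3)) = 0.75 × (1 − e^(-1.408)) = 0.75 × (1 − 0.244632) = 0.566526.
Expected differing sites = pL ≈ 0.566526 × 1410 = 798.80166 ≈ 799.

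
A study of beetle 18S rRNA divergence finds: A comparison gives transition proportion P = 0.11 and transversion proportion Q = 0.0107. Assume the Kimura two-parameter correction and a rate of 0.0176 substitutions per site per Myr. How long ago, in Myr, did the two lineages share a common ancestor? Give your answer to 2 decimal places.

Under the Kimura two-parameter model, d = −½ ln(1 − 2P − Q) − ¼ ln(1 − 2Q).
1 − 2P − Q = 0.7693, giving −½ ln(0.7693) = 0.131137.
1 − 2Q = 0.9786, giving −¼ ln(0.9786) = 0.005408.
d = 0.131137 + 0.005408 = 0.136545.
Under a molecular clock d = 2μt, so t = d/(2μ) = 0.136545 / (2 × 0.0176) = 3.88 Myr.

3.88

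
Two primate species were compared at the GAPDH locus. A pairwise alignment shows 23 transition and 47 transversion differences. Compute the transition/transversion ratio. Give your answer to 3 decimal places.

R = 23/47 = 0.489361… ≈ 0.489 (to 3 d.p.).

0.489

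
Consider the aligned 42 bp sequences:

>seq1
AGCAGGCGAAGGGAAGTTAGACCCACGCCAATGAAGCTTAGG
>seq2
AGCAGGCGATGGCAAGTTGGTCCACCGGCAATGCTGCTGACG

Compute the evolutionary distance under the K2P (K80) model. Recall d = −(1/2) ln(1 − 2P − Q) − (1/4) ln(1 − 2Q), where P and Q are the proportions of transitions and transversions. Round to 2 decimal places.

0.33

Of 42 sites, 1 differences are transitions and 10 are transversions, so P = 1/42 ≈ 0.02381 and Q = 10/42 ≈ 0.238095.
Under the Kimura two-parameter model, d = −½ ln(1 − 2P − Q) − ¼ ln(1 − 2Q).
1 − 2P − Q = 0.714285, giving −½ ln(0.714285) = 0.168237.
1 − 2Q = 0.52381, giving −¼ ln(0.52381) = 0.161657.
d = 0.168237 + 0.161657 = 0.329894.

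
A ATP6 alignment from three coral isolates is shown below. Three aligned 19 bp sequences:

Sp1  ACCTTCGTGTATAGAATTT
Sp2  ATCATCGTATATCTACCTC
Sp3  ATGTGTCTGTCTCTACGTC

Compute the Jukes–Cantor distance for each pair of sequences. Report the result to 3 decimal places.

Sp1–Sp2: 8/19 sites differ → p ≈ 0.421053, d = −0.75 ln(1 − 0.561404) = 0.618132 ≈ 0.618.
Sp1–Sp3: 11/19 sites differ → p ≈ 0.578947, d = −0.75 ln(1 − 0.771929) = 1.108574 ≈ 1.109.
Sp2–Sp3: 8/19 sites differ → p ≈ 0.421053, d = −0.75 ln(1 − 0.561404) = 0.618132 ≈ 0.618.

d(Sp1,Sp2) = 0.618, d(Sp1,Sp3) = 1.109, d(Sp2,Sp3) = 0.618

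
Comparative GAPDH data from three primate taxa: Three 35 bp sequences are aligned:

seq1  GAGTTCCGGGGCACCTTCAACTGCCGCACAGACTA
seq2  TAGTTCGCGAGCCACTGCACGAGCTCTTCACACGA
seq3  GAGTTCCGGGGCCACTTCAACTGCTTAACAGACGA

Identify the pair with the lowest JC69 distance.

seq1–seq2: 16/35 differ, p = 0.457, d = 0.705.
seq1–seq3: 6/35 differ, p = 0.171, d = 0.195.
seq2–seq3: 12/35 differ, p = 0.343, d = 0.458.
The smallest distance is between seq1 and seq3.

seq1 and seq3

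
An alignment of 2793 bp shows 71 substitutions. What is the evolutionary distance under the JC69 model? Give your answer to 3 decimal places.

0.026

p = 71/2793 ≈ 0.025421.
d = −(3/4) ln(1 − 4p/3) = −0.75 ln(1 − 0.033895) = −0.75 ln(0.966105)
  = −0.75 × (-0.034483) = 0.025862 substitutions/site.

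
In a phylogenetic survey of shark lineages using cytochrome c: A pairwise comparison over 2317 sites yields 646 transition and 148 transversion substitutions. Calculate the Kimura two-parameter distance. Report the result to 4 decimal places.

0.5199

P = 646/2317 ≈ 0.278809 and Q = 148/2317 ≈ 0.063876.
Under the Kimura two-parameter model, d = −½ ln(1 − 2P − Q) − ¼ ln(1 − 2Q).
1 − 2P − Q = 0.378506, giving −½ ln(0.378506) = 0.485762.
1 − 2Q = 0.872248, giving −¼ ln(0.872248) = 0.034170.
d = 0.485762 + 0.034170 = 0.519932.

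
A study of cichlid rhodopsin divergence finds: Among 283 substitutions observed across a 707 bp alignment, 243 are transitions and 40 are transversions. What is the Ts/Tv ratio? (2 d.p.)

6.08

R = 243/40 = 6.075 ≈ 6.08 (to 2 d.p.).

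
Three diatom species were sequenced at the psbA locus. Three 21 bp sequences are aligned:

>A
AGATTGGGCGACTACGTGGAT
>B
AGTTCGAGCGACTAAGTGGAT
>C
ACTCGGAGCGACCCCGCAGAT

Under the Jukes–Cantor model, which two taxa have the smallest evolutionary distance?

A and B

A–B: 4/21 differ, p = 0.190, d = 0.220.
A–C: 9/21 differ, p = 0.429, d = 0.635.
B–C: 8/21 differ, p = 0.381, d = 0.532.
The smallest distance is between A and B.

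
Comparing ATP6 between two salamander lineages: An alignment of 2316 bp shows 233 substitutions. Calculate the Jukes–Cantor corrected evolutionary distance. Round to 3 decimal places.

p = 233/2316 ≈ 0.100604.
d = −(3/4) ln(1 − 4p/3) = −0.75 ln(1 − 0.134139) = −0.75 ln(0.865861)
  = −0.75 × (-0.144031) = 0.108023 substitutions/site.

0.108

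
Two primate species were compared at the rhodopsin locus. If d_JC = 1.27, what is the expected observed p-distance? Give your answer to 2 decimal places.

p = (3/4)(1 − e^(−4d/3)) = 0.75 × (1 − e^(-1.693333)) = 0.75 × (1 − 0.183906) = 0.612071.

0.61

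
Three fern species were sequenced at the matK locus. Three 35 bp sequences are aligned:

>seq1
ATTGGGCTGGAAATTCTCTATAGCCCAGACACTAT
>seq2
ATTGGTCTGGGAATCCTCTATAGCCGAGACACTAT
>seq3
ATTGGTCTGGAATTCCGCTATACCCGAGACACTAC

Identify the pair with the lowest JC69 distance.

seq1–seq2: 4/35 differ, p = 0.114, d = 0.124.
seq1–seq3: 7/35 differ, p = 0.200, d = 0.233.
seq2–seq3: 5/35 differ, p = 0.143, d = 0.158.
The smallest distance is between seq1 and seq2.

seq1 and seq2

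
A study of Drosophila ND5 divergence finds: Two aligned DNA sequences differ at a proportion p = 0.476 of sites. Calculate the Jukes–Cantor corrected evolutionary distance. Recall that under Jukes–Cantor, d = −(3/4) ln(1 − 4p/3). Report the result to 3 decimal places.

d = −(3/4) ln(1 − 4p/3) = −0.75 ln(1 − 0.634667) = −0.75 ln(0.365333)
  = −0.75 × (-1.006946) = 0.755210 substitutions/site.

0.755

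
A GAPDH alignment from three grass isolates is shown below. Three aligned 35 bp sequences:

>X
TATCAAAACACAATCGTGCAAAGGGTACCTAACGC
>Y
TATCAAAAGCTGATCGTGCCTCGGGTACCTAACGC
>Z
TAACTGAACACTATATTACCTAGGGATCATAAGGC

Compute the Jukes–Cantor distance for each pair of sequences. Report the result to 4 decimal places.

X–Y: 7/35 sites differ → p = 0.2, d = −0.75 ln(1 − 0.266667) = 0.232617 ≈ 0.2326.
X–Z: 13/35 sites differ → p ≈ 0.371429, d = −0.75 ln(1 − 0.495239) = 0.512753 ≈ 0.5128.
Y–Z: 15/35 sites differ → p ≈ 0.428571, d = −0.75 ln(1 − 0.571428) = 0.635472 ≈ 0.6355.

d(X,Y) = 0.2326, d(X,Z) = 0.5128, d(Y,Z) = 0.6355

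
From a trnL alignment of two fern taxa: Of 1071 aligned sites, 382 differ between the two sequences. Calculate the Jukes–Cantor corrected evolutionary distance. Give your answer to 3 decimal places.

0.484

p = 382/1071 ≈ 0.356676.
d = −(3/4) ln(1 − 4p/3) = −0.75 ln(1 − 0.475568) = −0.75 ln(0.524432)
  = −0.75 × (-0.645440) = 0.484080 substitutions/site.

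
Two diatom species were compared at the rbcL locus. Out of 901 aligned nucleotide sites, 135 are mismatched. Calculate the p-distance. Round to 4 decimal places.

p = 135/901 = 0.149833… ≈ 0.1498 (to 4 d.p.).

0.1498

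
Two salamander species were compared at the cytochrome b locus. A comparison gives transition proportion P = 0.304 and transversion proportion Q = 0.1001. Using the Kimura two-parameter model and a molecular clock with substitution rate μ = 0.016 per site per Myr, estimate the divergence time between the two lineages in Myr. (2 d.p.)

20.99

Under the Kimura two-parameter model, d = −½ ln(1 − 2P − Q) − ¼ ln(1 − 2Q).
1 − 2P − Q = 0.2919, giving −½ ln(0.2919) = 0.615672.
1 − 2Q = 0.7998, giving −¼ ln(0.7998) = 0.055848.
d = 0.615672 + 0.055848 = 0.671520.
Under a molecular clock d = 2μt, so t = d/(2μ) = 0.671520 / (2 × 0.016) = 20.99 Myr.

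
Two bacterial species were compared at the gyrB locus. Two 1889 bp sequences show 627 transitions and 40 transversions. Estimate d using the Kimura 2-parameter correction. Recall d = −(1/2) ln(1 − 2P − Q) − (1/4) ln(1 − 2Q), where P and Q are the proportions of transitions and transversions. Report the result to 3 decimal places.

P = 627/1889 ≈ 0.331922 and Q = 40/1889 ≈ 0.021175.
Under the Kimura two-parameter model, d = −½ ln(1 − 2P − Q) − ¼ ln(1 − 2Q).
1 − 2P − Q = 0.314981, giving −½ ln(0.314981) = 0.577621.
1 − 2Q = 0.95765, giving −¼ ln(0.95765) = 0.010818.
d = 0.577621 + 0.010818 = 0.588439.

0.588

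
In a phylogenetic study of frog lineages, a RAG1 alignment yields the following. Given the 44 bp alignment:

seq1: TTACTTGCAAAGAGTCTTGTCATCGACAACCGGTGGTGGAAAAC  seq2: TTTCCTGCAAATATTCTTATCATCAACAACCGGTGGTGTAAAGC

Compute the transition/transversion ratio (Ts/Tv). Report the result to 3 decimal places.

Transitions are A↔G and C↔T; transversions are all other mismatches.
Transitions: 4. Transversions: 4.
R = 4/4 = 1.000.

1.000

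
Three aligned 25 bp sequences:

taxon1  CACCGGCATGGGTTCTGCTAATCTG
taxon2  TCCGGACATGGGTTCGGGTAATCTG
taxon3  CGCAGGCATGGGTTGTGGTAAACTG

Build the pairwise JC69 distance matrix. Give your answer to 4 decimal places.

d(taxon1,taxon2) = 0.2892, d(taxon1,taxon3) = 0.2326, d(taxon2,taxon3) = 0.3505

taxon1–taxon2: 6/25 sites differ → p = 0.24, d = −0.75 ln(1 − 0.32) = 0.289247 ≈ 0.2892.
taxon1–taxon3: 5/25 sites differ → p = 0.2, d = −0.75 ln(1 − 0.266667) = 0.232617 ≈ 0.2326.
taxon2–taxon3: 7/25 sites differ → p = 0.28, d = −0.75 ln(1 − 0.373333) = 0.350505 ≈ 0.3505.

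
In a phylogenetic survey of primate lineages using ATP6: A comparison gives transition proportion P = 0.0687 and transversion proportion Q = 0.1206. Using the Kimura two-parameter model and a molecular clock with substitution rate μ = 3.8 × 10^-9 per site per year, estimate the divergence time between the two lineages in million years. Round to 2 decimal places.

28.71

Under the Kimura two-parameter model, d = −½ ln(1 − 2P − Q) − ¼ ln(1 − 2Q).
1 − 2P − Q = 0.742, giving −½ ln(0.742) = 0.149203.
1 − 2Q = 0.7588, giving −¼ ln(0.7588) = 0.069004.
d = 0.149203 + 0.069004 = 0.218207.
Under a molecular clock d = 2μt, so t = d/(2μ) = 0.218207 / (2 × 3.8 × 10^-9) = 28.71 million years.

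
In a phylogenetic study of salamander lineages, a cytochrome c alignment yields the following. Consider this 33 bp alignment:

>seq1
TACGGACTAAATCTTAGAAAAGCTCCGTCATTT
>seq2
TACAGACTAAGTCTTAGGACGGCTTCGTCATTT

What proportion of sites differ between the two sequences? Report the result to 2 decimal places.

The sequences differ at 6 of 33 positions (sites 4, 11, 18, 20, 21, 25).
p = 6/33 = 0.181818… ≈ 0.18 (to 2 d.p.).

0.18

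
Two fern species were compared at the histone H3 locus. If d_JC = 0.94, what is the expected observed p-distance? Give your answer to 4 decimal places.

0.5358

p = (3/4)(1 − e^(−4d/3)) = 0.75 × (1 − e^(-1.253333)) = 0.75 × (1 − 0.285551) = 0.535837.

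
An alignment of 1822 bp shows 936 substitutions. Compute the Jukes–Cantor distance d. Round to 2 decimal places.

0.87

p = 936/1822 ≈ 0.513721.
d = −(3/4) ln(1 − 4p/3) = −0.75 ln(1 − 0.684961) = −0.75 ln(0.315039)
  = −0.75 × (-1.155059) = 0.866294 substitutions/site.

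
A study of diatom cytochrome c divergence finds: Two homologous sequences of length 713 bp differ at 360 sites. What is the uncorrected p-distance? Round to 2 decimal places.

0.50

p = 360/713 = 0.504908… ≈ 0.50 (to 2 d.p.).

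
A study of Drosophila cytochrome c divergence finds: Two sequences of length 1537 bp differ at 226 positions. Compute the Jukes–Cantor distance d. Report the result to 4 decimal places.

p = 226/1537 ≈ 0.14704.
d = −(3/4) ln(1 − 4p/3) = −0.75 ln(1 − 0.196053) = −0.75 ln(0.803947)
  = −0.75 × (-0.218222) = 0.163667 substitutions/site.

0.1637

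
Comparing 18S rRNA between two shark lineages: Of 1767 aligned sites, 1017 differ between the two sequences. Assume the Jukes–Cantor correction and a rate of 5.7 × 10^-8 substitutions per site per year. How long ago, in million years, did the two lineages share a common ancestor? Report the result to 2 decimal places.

9.60

p = 1017/1767 ≈ 0.575552.
d = −(3/4) ln(1 − 4p/3) = −0.75 ln(1 − 0.767403) = −0.75 ln(0.232597)
  = −0.75 × (-1.458448) = 1.093836 substitutions/site.
Under a molecular clock d = 2μt, so t = d/(2μ) = 1.093836 / (2 × 5.7 × 10^-8) = 9.60 million years.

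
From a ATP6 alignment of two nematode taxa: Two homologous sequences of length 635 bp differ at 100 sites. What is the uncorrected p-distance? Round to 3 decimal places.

p = 100/635 = 0.157480… ≈ 0.157 (to 3 d.p.).

0.157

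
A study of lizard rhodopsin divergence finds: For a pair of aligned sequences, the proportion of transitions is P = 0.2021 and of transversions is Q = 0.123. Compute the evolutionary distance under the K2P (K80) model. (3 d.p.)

Under the Kimura two-parameter model, d = −½ ln(1 − 2P − Q) − ¼ ln(1 − 2Q).
1 − 2P − Q = 0.4728, giving −½ ln(0.4728) = 0.374541.
1 − 2Q = 0.754, giving −¼ ln(0.754) = 0.070591.
d = 0.374541 + 0.070591 = 0.445132.

0.445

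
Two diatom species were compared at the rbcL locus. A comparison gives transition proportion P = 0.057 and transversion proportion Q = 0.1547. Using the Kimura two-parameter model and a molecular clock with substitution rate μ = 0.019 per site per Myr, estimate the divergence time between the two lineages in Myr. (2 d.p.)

Under the Kimura two-parameter model, d = −½ ln(1 − 2P − Q) − ¼ ln(1 − 2Q).
1 − 2P − Q = 0.7313, giving −½ ln(0.7313) = 0.156466.
1 − 2Q = 0.6906, giving −¼ ln(0.6906) = 0.092549.
d = 0.156466 + 0.092549 = 0.249015.
Under a molecular clock d = 2μt, so t = d/(2μ) = 0.249015 / (2 × 0.019) = 6.55 Myr.

6.55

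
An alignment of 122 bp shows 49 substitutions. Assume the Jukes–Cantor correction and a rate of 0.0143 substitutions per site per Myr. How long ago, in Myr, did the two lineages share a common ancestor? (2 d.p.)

20.11

p = 49/122 ≈ 0.401639.
d = −(3/4) ln(1 − 4p/3) = −0.75 ln(1 − 0.535519) = −0.75 ln(0.464481)
  = −0.75 × (-0.766835) = 0.575126 substitutions/site.
Under a molecular clock d = 2μt, so t = d/(2μ) = 0.575126 / (2 × 0.0143) = 20.11 Myr.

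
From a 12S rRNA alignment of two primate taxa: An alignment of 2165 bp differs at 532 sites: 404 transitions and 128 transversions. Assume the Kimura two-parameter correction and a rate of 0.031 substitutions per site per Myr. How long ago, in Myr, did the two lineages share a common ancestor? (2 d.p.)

P = 404/2165 ≈ 0.186605 and Q = 128/2165 ≈ 0.059122.
Under the Kimura two-parameter model, d = −½ ln(1 − 2P − Q) − ¼ ln(1 − 2Q).
1 − 2P − Q = 0.567668, giving −½ ln(0.567668) = 0.283109.
1 − 2Q = 0.881756, giving −¼ ln(0.881756) = 0.031460.
d = 0.283109 + 0.031460 = 0.314569.
Under a molecular clock d = 2μt, so t = d/(2μ) = 0.314569 / (2 × 0.031) = 5.07 Myr.

5.07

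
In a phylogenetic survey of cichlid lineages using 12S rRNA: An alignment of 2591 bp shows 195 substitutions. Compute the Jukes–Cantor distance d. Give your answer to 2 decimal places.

0.08

p = 195/2591 ≈ 0.075261.
d = −(3/4) ln(1 − 4p/3) = −0.75 ln(1 − 0.100348) = −0.75 ln(0.899652)
  = −0.75 × (-0.105747) = 0.079310 substitutions/site.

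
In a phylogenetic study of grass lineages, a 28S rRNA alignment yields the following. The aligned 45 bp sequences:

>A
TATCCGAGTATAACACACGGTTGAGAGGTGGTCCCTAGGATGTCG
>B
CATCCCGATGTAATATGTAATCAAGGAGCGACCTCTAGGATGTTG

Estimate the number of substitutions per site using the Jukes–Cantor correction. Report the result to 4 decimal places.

0.6735

The sequences differ at 20 of 45 sites, so p = 20/45 ≈ 0.444444.
d = −(3/4) ln(1 − 4p/3) = −0.75 ln(1 − 0.592592) = −0.75 ln(0.407408)
  = −0.75 × (-0.897940) = 0.673455 substitutions/site.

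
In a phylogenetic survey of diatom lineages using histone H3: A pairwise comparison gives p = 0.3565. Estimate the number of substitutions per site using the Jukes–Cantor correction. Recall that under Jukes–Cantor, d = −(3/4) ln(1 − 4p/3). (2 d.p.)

0.48

d = −(3/4) ln(1 − 4p/3) = −0.75 ln(1 − 0.475333) = −0.75 ln(0.524667)
  = −0.75 × (-0.644992) = 0.483744 substitutions/site.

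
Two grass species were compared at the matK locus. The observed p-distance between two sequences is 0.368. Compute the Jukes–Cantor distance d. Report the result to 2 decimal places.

d = −(3/4) ln(1 − 4p/3) = −0.75 ln(1 − 0.490667) = −0.75 ln(0.509333)
  = −0.75 × (-0.674653) = 0.505990 substitutions/site.

0.51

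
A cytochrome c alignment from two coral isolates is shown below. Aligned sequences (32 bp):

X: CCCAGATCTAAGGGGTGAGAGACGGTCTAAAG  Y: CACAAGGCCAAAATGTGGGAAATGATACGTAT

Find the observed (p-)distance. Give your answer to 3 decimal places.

0.531

The sequences differ at 17 of 32 positions.
p = 17/32 = 0.53125 ≈ 0.531 (to 3 d.p.).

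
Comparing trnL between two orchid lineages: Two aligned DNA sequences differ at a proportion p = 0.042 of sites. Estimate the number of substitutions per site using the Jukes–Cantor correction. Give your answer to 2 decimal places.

d = −(3/4) ln(1 − 4p/3) = −0.75 ln(1 − 0.056) = −0.75 ln(0.944)
  = −0.75 × (-0.057629) = 0.043222 substitutions/site.

0.04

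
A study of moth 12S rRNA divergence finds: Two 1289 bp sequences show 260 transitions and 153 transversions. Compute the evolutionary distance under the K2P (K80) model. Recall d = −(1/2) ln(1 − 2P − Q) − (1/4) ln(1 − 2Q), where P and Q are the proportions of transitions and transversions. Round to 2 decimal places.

P = 260/1289 ≈ 0.201707 and Q = 153/1289 ≈ 0.118697.
Under the Kimura two-parameter model, d = −½ ln(1 − 2P − Q) − ¼ ln(1 − 2Q).
1 − 2P − Q = 0.477889, giving −½ ln(0.477889) = 0.369188.
1 − 2Q = 0.762606, giving −¼ ln(0.762606) = 0.067753.
d = 0.369188 + 0.067753 = 0.436941.

0.44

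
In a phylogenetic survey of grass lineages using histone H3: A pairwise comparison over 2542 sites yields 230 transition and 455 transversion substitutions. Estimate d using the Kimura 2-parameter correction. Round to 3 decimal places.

P = 230/2542 ≈ 0.09048 and Q = 455/2542 ≈ 0.178993.
Under the Kimura two-parameter model, d = −½ ln(1 − 2P − Q) − ¼ ln(1 − 2Q).
1 − 2P − Q = 0.640047, giving −½ ln(0.640047) = 0.223107.
1 − 2Q = 0.642014, giving −¼ ln(0.642014) = 0.110786.
d = 0.223107 + 0.110786 = 0.333893.

0.334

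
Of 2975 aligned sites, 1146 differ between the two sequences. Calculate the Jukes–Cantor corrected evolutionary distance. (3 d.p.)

0.541

p = 1146/2975 ≈ 0.38521.
d = −(3/4) ln(1 − 4p/3) = −0.75 ln(1 − 0.513613) = −0.75 ln(0.486387)
  = −0.75 × (-0.720751) = 0.540563 substitutions/site.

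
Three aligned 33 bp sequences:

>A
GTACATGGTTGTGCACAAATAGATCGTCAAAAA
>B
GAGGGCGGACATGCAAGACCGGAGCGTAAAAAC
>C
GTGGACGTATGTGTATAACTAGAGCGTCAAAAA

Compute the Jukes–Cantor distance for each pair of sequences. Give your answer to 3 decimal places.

d(A,B) = 0.780, d(A,C) = 0.339, d(B,C) = 0.497

A–B: 16/33 sites differ → p ≈ 0.484848, d = −0.75 ln(1 − 0.646464) = 0.779827 ≈ 0.780.
A–C: 9/33 sites differ → p ≈ 0.272727, d = −0.75 ln(1 − 0.363636) = 0.338988 ≈ 0.339.
B–C: 12/33 sites differ → p ≈ 0.363636, d = −0.75 ln(1 − 0.484848) = 0.497470 ≈ 0.497.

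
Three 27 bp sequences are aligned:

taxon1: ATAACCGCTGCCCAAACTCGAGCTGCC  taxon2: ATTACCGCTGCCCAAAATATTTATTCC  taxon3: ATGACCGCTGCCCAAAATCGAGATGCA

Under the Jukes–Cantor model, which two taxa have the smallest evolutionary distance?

taxon1–taxon2: 8/27 differ, p = 0.296, d = 0.377.
taxon1–taxon3: 4/27 differ, p = 0.148, d = 0.165.
taxon2–taxon3: 7/27 differ, p = 0.259, d = 0.318.
The smallest distance is between taxon1 and taxon3.

taxon1 and taxon3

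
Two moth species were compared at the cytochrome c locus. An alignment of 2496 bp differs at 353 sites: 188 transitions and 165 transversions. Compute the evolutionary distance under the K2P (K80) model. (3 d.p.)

0.158

P = 188/2496 ≈ 0.075321 and Q = 165/2496 ≈ 0.066106.
Under the Kimura two-parameter model, d = −½ ln(1 − 2P − Q) − ¼ ln(1 − 2Q).
1 − 2P − Q = 0.783252, giving −½ ln(0.783252) = 0.122150.
1 − 2Q = 0.867788, giving −¼ ln(0.867788) = 0.035452.
d = 0.122150 + 0.035452 = 0.157602.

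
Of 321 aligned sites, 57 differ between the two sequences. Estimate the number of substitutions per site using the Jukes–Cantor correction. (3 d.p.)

p = 57/321 ≈ 0.17757.
d = −(3/4) ln(1 − 4p/3) = −0.75 ln(1 − 0.23676) = −0.75 ln(0.76324)
  = −0.75 × (-0.270183) = 0.202637 substitutions/site.

0.203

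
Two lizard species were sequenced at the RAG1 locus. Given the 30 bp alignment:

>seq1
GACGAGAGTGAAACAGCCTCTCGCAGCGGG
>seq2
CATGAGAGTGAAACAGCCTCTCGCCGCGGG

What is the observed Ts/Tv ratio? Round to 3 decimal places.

Transitions are A↔G and C↔T; transversions are all other mismatches.
Transitions: 1. Transversions: 2.
R = 1/2 = 0.500.

0.500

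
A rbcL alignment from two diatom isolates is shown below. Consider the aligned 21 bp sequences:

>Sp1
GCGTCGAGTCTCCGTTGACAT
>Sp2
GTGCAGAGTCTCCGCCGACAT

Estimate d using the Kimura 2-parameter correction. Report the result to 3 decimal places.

0.305

Of 21 sites, 4 differences are transitions and 1 are transversions, so P = 4/21 ≈ 0.190476 and Q = 1/21 ≈ 0.047619.
Under the Kimura two-parameter model, d = −½ ln(1 − 2P − Q) − ¼ ln(1 − 2Q).
1 − 2P − Q = 0.571429, giving −½ ln(0.571429) = 0.279808.
1 − 2Q = 0.904762, giving −¼ ln(0.904762) = 0.025021.
d = 0.279808 + 0.025021 = 0.304829.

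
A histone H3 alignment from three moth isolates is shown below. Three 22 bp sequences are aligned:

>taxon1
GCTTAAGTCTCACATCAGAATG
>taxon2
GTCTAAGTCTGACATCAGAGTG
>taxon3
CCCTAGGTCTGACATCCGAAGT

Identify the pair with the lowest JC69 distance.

taxon1–taxon2: 4/22 differ, p = 0.182, d = 0.208.
taxon1–taxon3: 7/22 differ, p = 0.318, d = 0.414.
taxon2–taxon3: 7/22 differ, p = 0.318, d = 0.414.
The smallest distance is between taxon1 and taxon2.

taxon1 and taxon2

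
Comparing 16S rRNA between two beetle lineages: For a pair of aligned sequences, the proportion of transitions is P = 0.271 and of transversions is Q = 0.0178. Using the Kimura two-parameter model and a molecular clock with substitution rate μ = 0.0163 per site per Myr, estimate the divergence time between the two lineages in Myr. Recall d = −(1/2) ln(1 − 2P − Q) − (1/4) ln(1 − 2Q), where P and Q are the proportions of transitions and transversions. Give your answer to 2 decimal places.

12.86

Under the Kimura two-parameter model, d = −½ ln(1 − 2P − Q) − ¼ ln(1 − 2Q).
1 − 2P − Q = 0.4402, giving −½ ln(0.4402) = 0.410263.
1 − 2Q = 0.9644, giving −¼ ln(0.9644) = 0.009062.
d = 0.410263 + 0.009062 = 0.419325.
Under a molecular clock d = 2μt, so t = d/(2μ) = 0.419325 / (2 × 0.0163) = 12.86 Myr.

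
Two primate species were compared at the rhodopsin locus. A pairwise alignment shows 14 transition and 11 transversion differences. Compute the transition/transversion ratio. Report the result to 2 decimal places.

R = 14/11 = 1.272727… ≈ 1.27 (to 2 d.p.).

1.27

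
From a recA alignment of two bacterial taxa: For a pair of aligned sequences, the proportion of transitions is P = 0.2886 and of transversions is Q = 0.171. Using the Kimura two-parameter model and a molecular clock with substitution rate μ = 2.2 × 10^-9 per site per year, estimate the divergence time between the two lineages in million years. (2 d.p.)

180.50

Under the Kimura two-parameter model, d = −½ ln(1 − 2P − Q) − ¼ ln(1 − 2Q).
1 − 2P − Q = 0.2518, giving −½ ln(0.2518) = 0.689560.
1 − 2Q = 0.658, giving −¼ ln(0.658) = 0.104638.
d = 0.689560 + 0.104638 = 0.794198.
Under a molecular clock d = 2μt, so t = d/(2μ) = 0.794198 / (2 × 2.2 × 10^-9) = 180.50 million years.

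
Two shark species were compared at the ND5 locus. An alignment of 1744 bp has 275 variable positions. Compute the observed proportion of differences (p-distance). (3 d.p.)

0.158

p = 275/1744 = 0.157683… ≈ 0.158 (to 3 d.p.).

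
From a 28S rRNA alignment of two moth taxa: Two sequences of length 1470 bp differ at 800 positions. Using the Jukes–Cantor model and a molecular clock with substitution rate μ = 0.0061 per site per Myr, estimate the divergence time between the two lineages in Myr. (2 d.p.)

79.50

p = 800/1470 ≈ 0.544218.
d = −(3/4) ln(1 − 4p/3) = −0.75 ln(1 − 0.725624) = −0.75 ln(0.274376)
  = −0.75 × (-1.293256) = 0.969942 substitutions/site.
Under a molecular clock d = 2μt, so t = d/(2μ) = 0.969942 / (2 × 0.0061) = 79.50 Myr.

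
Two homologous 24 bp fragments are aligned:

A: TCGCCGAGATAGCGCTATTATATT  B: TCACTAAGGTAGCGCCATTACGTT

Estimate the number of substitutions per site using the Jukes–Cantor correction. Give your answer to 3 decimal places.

0.369

The sequences differ at 7 of 24 sites (3, 5, 6, 9, 16, 21, 22), so p = 7/24 ≈ 0.291667.
d = −(3/4) ln(1 − 4p/3) = −0.75 ln(1 − 0.388889) = −0.75 ln(0.611111)
  = −0.75 × (-0.492477) = 0.369358 substitutions/site.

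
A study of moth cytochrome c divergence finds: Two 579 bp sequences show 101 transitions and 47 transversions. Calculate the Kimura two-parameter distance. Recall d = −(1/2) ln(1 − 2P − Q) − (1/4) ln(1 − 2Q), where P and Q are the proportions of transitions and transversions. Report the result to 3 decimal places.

0.325

P = 101/579 ≈ 0.174439 and Q = 47/579 ≈ 0.081174.
Under the Kimura two-parameter model, d = −½ ln(1 − 2P − Q) − ¼ ln(1 − 2Q).
1 − 2P − Q = 0.569948, giving −½ ln(0.569948) = 0.281105.
1 − 2Q = 0.837652, giving −¼ ln(0.837652) = 0.044288.
d = 0.281105 + 0.044288 = 0.325393.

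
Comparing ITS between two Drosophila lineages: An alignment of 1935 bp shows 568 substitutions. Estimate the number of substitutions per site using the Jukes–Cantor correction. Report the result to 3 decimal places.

p = 568/1935 ≈ 0.29354.
d = −(3/4) ln(1 − 4p/3) = −0.75 ln(1 − 0.391387) = −0.75 ln(0.608613)
  = −0.75 × (-0.496573) = 0.372430 substitutions/site.

0.372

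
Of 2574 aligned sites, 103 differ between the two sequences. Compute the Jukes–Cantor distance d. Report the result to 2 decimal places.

p = 103/2574 ≈ 0.040016.
d = −(3/4) ln(1 − 4p/3) = −0.75 ln(1 − 0.053355) = −0.75 ln(0.946645)
  = −0.75 × (-0.054831) = 0.041123 substitutions/site.

0.04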